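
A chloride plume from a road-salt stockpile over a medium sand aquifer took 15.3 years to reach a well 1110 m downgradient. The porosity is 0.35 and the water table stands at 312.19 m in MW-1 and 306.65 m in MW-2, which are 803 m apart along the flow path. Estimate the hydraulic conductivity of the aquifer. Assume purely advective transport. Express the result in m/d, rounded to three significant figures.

10.1 m/d

Hydraulic gradient i = (312.19 − 306.65) / 803 = 5.54 / 803 = 0.006899
t = 15.3 years = 5585 d
v = L / t = 1110 / 5585 = 0.1988 m/d
K = v · n / i = 0.1988 × 0.35 / 0.006899 = 10.1 m/d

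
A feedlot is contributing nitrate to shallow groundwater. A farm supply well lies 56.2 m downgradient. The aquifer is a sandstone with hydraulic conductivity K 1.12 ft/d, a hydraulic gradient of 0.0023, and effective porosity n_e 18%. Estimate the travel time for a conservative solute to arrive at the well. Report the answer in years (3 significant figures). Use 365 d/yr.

K = 1.12 ft/d × 0.3048 = 0.3414 m/d
Darcy flux q = K·i = 0.3414 × 0.0023 = 7.852e-4 m/d
v_s = q/n_e = 7.852e-4/0.18 = 0.004362 m/d
t = L / v = 56.2 / 0.004362 = 12880 d
   = 12880 / 365 = 35.3 yr

35.3 years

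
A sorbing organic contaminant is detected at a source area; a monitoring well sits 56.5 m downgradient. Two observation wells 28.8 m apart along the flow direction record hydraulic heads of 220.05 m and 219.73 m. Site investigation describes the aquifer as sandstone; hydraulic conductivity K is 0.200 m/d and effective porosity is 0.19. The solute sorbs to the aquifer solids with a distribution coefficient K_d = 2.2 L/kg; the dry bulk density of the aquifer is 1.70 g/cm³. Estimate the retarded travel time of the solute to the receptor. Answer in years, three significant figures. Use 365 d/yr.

274 years

Hydraulic gradient i = (220.05 − 219.73) / 28.8 = 0.32 / 28.8 = 0.01111
q = Ki = 0.200 × 0.01111 = 0.002222 m/d
v = Ki/n = 0.200·0.01111/0.19 = 0.01170 m/d
Retardation R = 1 + ρ_b·K_d/n = 1 + 1.70×2.2/0.19 = 20.68
Contaminant velocity v_c = v/R = 0.01170/20.68 = 5.655e-4 m/d
t = L/v_c = 56.5/5.655e-4 = 99920 d
   = 99920/365 = 274 yr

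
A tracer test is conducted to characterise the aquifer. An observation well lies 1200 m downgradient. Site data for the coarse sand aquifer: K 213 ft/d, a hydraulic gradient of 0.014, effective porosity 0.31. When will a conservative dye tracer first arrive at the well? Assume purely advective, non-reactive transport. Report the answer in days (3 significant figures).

K = 213 ft/d × 0.3048 = 64.92 m/d
Darcy flux q = K·i = 64.92 × 0.014 = 0.9089 m/d
v = Ki/n = 64.92·0.014/0.31 = 2.932 m/d
t = L / v = 1200 / 2.932 = 409.3 d

409 days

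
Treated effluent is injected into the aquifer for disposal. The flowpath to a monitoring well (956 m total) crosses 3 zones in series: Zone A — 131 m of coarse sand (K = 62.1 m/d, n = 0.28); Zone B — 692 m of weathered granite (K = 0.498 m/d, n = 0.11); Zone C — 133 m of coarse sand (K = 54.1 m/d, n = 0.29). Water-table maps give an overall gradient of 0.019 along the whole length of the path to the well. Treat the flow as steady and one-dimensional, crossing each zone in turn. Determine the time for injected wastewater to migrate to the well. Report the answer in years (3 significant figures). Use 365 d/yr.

Steady 1-D flow in series ⇒ the Darcy flux q is identical in every zone and the zone head losses add (resistances L/K in series).
Σ(L/K) = 131/62.1 + 692/0.498 + 133/54.1 = 2.110 + 1390 + 2.458 = 1394 d
K_eq = L_total / Σ(L/K) = 956 / 1394 = 0.6857 m/d
q = K_eq · i = 0.6857 × 0.019 = 0.01303 m/d (same in every zone)
Zone A: v = q/n = 0.01303/0.28 = 0.04653 m/d → t_A = 131/0.04653 = 2815 d
Zone B: v = q/n = 0.01303/0.11 = 0.1184 m/d → t_B = 692/0.1184 = 5842 d
Zone C: v = q/n = 0.01303/0.29 = 0.04493 m/d → t_C = 133/0.04493 = 2960 d
Total t = 2815 + 5842 + 2960 = 11620 d
   = 11620 / 365 = 31.8 yr

31.8 years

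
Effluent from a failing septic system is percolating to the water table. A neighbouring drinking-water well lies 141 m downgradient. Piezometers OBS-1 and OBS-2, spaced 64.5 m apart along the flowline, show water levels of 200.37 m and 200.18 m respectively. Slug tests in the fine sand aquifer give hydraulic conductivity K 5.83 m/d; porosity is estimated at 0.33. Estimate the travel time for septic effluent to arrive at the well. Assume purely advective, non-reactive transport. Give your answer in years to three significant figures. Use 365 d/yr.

7.42 years

Hydraulic gradient i = (200.37 − 200.18) / 64.5 = 0.19 / 64.5 = 0.002946
Specific discharge q = 5.83 × 0.002946 = 0.01717 m/d
v_s = q/n_e = 0.01717/0.33 = 0.05204 m/d
t = L / v = 141 / 0.05204 = 2709 d
   = 2709 / 365 = 7.42 yr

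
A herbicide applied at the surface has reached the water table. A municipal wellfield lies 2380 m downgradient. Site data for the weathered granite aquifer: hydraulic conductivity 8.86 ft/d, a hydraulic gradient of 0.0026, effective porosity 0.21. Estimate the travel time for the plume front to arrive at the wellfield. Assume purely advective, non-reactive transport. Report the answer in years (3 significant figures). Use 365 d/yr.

K = 8.86 ft/d × 0.3048 = 2.701 m/d
q = Ki = 2.701 × 0.0026 = 0.007021 m/d
v_s = q/n_e = 0.007021/0.21 = 0.03344 m/d
t = L / v = 2380 / 0.03344 = 71180 d
   = 71180 / 365 = 195 yr

195 years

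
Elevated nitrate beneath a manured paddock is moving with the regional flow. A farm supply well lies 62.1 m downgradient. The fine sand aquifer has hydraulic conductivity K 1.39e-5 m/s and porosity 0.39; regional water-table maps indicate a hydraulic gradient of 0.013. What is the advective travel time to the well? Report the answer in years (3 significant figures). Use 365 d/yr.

K = 1.39e-5 m/s × 86400 s/d = 1.201 m/d
Darcy flux q = K·i = 1.201 × 0.013 = 0.01561 m/d
Seepage velocity v = q / n = 0.01561 / 0.39 = 0.04003 m/d
t = L / v = 62.1 / 0.04003 = 1551 d
   = 1551 / 365 = 4.25 yr

4.25 years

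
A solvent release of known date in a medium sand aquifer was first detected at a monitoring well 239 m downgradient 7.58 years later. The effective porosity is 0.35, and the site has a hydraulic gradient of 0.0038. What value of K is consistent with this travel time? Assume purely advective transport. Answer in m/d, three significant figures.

7.96 m/d

t = 7.58 years = 2767 d
v = L / t = 239 / 2767 = 0.08638 m/d
K = v · n / i = 0.08638 × 0.35 / 0.0038 = 7.96 m/d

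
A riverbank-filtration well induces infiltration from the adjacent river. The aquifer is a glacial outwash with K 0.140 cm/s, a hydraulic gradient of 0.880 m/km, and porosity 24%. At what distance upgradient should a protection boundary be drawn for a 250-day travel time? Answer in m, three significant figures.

K = 0.140 cm/s × 864 = 121.0 m/d
q = Ki = 121.0 × 8.8e-4 = 0.1064 m/d
v = Ki/n = 121.0·8.8e-4/0.24 = 0.4435 m/d
L = v × T = 0.4435 × 250 = 110.9 m

111 m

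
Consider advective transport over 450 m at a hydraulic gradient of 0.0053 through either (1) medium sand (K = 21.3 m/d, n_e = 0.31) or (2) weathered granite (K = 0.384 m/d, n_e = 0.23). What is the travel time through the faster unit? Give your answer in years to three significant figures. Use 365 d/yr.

Unit 1 (medium sand): v = 21.3×0.0053/0.31 = 0.3642 m/d, t = 450/0.3642 = 1236 d
Unit 2 (weathered granite): v = 0.384×0.0053/0.23 = 0.008849 m/d, t = 450/0.008849 = 50850 d
Faster: 1236 d / 365 = 3.39 yr

3.39 years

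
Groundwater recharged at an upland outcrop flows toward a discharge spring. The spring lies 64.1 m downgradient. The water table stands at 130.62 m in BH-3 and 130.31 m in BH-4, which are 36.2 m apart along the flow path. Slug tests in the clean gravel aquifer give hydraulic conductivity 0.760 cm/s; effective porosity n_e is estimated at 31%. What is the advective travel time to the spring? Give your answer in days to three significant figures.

Hydraulic gradient i = (130.62 − 130.31) / 36.2 = 0.31 / 36.2 = 0.008564
K = 0.760 cm/s × 864 = 656.6 m/d
Specific discharge q = 656.6 × 0.008564 = 5.623 m/d
Average linear velocity = 5.623 / 0.31 = 18.14 m/d
t = L / v = 64.1 / 18.14 = 3.534 d

3.53 days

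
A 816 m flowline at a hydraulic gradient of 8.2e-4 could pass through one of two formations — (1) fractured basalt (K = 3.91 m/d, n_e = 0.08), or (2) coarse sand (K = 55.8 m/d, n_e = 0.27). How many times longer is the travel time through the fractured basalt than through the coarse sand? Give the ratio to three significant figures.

Unit 1 (fractured basalt): v = 3.91×8.2e-4/0.08 = 0.04008 m/d, t = 816/0.04008 = 20360 d
Unit 2 (coarse sand): v = 55.8×8.2e-4/0.27 = 0.1695 m/d, t = 816/0.1695 = 4815 d
t(fractured basalt) / t(coarse sand) = 20360/4815 = 4.23

4.23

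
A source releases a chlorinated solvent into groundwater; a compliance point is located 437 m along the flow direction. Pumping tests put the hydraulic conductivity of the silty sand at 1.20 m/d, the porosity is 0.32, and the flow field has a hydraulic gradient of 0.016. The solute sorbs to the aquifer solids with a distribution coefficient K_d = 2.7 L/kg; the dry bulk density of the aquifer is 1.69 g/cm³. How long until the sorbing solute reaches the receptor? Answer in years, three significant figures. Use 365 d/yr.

304 years

q = Ki = 1.20 × 0.016 = 0.01920 m/d
Seepage velocity v = q / n = 0.01920 / 0.32 = 0.06000 m/d
Retardation R = 1 + ρ_b·K_d/n = 1 + 1.69×2.7/0.32 = 15.26
Contaminant velocity v_c = v/R = 0.06000/15.26 = 0.003932 m/d
t = L/v_c = 437/0.003932 = 111100 d
   = 111100/365 = 304 yr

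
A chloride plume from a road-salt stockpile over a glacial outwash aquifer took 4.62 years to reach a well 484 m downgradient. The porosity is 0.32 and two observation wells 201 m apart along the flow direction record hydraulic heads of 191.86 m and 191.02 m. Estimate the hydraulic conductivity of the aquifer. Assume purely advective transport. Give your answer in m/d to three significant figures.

Hydraulic gradient i = (191.86 − 191.02) / 201 = 0.84 / 201 = 0.004179
t = 4.62 years = 1686 d
v = L / t = 484 / 1686 = 0.2870 m/d
K = v · n / i = 0.2870 × 0.32 / 0.004179 = 22.0 m/d

22.0 m/d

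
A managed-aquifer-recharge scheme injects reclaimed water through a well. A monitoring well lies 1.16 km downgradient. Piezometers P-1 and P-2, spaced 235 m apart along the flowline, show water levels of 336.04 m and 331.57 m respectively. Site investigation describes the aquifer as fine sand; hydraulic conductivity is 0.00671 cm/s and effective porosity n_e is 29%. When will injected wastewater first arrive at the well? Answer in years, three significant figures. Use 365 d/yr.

8.36 years

Hydraulic gradient i = (336.04 − 331.57) / 235 = 4.47 / 235 = 0.01902
K = 0.00671 cm/s × 864 = 5.797 m/d
Darcy flux q = K·i = 5.797 × 0.01902 = 0.1103 m/d
v = Ki/n = 5.797·0.01902/0.29 = 0.3803 m/d
L = 1.16 km = 1160 m
t = L / v = 1160 / 0.3803 = 3051 d
   = 3051 / 365 = 8.36 yr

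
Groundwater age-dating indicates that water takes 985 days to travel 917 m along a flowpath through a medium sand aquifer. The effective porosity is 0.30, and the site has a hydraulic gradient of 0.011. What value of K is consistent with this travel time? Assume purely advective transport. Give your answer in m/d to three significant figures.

25.4 m/d

v = L / t = 917 / 985 = 0.9310 m/d
K = v · n / i = 0.9310 × 0.30 / 0.011 = 25.4 m/d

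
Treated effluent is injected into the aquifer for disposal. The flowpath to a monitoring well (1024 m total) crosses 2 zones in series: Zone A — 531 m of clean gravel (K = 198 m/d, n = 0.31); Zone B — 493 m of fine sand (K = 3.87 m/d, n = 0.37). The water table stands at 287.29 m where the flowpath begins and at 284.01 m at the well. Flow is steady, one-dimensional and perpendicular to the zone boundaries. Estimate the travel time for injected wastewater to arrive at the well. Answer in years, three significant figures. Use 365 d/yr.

Total head drop ΔH = 287.29 − 284.01 = 3.28 m
Continuity: the same q passes through each zone, so ΔH = q·Σ(L_j/K_j) — the zones act as resistances in series.
Σ(L/K) = 531/198 + 493/3.87 = 2.682 + 127.4 = 130.1 d
q = ΔH / Σ(L/K) = 3.28 / 130.1 = 0.02522 m/d (same in every zone)
Zone A: v = q/n = 0.02522/0.31 = 0.08134 m/d → t_A = 531/0.08134 = 6528 d
Zone B: v = q/n = 0.02522/0.37 = 0.06815 m/d → t_B = 493/0.06815 = 7234 d
Total t = 6528 + 7234 = 13760 d
   = 13760 / 365 = 37.7 yr

37.7 years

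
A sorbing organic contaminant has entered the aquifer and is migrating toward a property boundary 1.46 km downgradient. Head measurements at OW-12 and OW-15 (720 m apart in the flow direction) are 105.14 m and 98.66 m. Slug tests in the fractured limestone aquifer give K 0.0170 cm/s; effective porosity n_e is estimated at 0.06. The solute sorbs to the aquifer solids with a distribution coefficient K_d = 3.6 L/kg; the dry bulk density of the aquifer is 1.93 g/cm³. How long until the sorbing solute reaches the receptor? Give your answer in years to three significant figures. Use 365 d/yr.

Hydraulic gradient i = (105.14 − 98.66) / 720 = 6.48 / 720 = 0.009000
K = 0.0170 cm/s × 864 = 14.69 m/d
Specific discharge q = 14.69 × 0.009000 = 0.1322 m/d
Seepage velocity v = q / n = 0.1322 / 0.06 = 2.203 m/d
Retardation R = 1 + ρ_b·K_d/n = 1 + 1.93×3.6/0.06 = 116.8
Contaminant velocity v_c = v/R = 2.203/116.8 = 0.01886 m/d
L = 1.46 km = 1460 m
t = L/v_c = 1460/0.01886 = 77400 d
   = 77400/365 = 212 yr

212 years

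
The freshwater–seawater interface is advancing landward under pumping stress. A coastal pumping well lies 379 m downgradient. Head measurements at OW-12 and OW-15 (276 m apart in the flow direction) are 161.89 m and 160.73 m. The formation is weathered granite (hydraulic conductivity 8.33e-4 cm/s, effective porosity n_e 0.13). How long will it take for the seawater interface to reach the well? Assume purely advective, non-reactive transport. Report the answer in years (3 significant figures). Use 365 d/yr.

44.6 years

Hydraulic gradient i = (161.89 − 160.73) / 276 = 1.16 / 276 = 0.004203
K = 8.33e-4 cm/s × 864 = 0.7197 m/d
Darcy flux q = K·i = 0.7197 × 0.004203 = 0.003025 m/d
Seepage velocity v = q / n = 0.003025 / 0.13 = 0.02327 m/d
t = L / v = 379 / 0.02327 = 16290 d
   = 16290 / 365 = 44.6 yr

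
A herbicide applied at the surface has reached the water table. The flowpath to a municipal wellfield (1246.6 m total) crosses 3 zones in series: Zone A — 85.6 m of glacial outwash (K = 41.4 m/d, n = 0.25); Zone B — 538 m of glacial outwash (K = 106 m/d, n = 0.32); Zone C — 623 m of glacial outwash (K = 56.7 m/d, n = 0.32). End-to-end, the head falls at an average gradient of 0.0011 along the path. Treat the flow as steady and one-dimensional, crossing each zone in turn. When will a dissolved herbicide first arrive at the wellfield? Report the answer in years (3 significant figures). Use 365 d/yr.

For zones in series the flux q is common to all zones; the equivalent conductivity is the harmonic (thickness-weighted) mean, K_eq = L_total / Σ(L_j/K_j).
Σ(L/K) = 85.6/41.4 + 538/106 + 623/56.7 = 2.068 + 5.075 + 10.99 = 18.13 d
K_eq = L_total / Σ(L/K) = 1246.6 / 18.13 = 68.76 m/d
q = K_eq · i = 68.76 × 0.0011 = 0.07563 m/d (same in every zone)
Zone A: v = q/n = 0.07563/0.25 = 0.3025 m/d → t_A = 85.6/0.3025 = 283.0 d
Zone B: v = q/n = 0.07563/0.32 = 0.2363 m/d → t_B = 538/0.2363 = 2276 d
Zone C: v = q/n = 0.07563/0.32 = 0.2363 m/d → t_C = 623/0.2363 = 2636 d
Total t = 283.0 + 2276 + 2636 = 5195 d
   = 5195 / 365 = 14.2 yr

14.2 years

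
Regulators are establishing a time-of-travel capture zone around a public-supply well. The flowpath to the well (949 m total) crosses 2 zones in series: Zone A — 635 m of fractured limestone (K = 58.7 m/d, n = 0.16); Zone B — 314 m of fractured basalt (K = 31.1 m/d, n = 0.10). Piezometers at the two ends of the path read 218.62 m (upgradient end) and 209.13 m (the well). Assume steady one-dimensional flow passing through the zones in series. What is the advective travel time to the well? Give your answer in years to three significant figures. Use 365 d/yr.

0.803 years

Total head drop ΔH = 218.62 − 209.13 = 9.49 m
Steady 1-D flow in series ⇒ the Darcy flux q is identical in every zone and the zone head losses add (resistances L/K in series).
Σ(L/K) = 635/58.7 + 314/31.1 = 10.82 + 10.10 = 20.91 d
q = ΔH / Σ(L/K) = 9.49 / 20.91 = 0.4538 m/d (same in every zone)
Zone A: v = q/n = 0.4538/0.16 = 2.836 m/d → t_A = 635/2.836 = 223.9 d
Zone B: v = q/n = 0.4538/0.10 = 4.538 m/d → t_B = 314/4.538 = 69.20 d
Total t = 223.9 + 69.20 = 293.1 d
   = 293.1 / 365 = 0.803 yr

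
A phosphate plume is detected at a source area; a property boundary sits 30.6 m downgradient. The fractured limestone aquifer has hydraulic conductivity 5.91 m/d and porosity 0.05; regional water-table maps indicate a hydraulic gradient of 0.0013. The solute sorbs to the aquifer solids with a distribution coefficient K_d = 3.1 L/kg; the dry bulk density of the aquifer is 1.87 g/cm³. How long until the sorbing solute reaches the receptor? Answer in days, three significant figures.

q = Ki = 5.91 × 0.0013 = 0.007683 m/d
v_s = q/n_e = 0.007683/0.05 = 0.1537 m/d
Retardation R = 1 + ρ_b·K_d/n = 1 + 1.87×3.1/0.05 = 116.9
Contaminant velocity v_c = v/R = 0.1537/116.9 = 0.001314 m/d
t = L/v_c = 30.6/0.001314 = 23290 d

23300 days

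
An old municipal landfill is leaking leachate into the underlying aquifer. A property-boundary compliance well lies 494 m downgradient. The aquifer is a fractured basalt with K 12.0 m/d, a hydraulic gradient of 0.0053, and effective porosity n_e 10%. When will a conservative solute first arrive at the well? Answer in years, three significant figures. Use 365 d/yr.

q = Ki = 12.0 × 0.0053 = 0.06360 m/d
v_s = q/n_e = 0.06360/0.10 = 0.6360 m/d
t = L / v = 494 / 0.6360 = 776.7 d
   = 776.7 / 365 = 2.13 yr

2.13 years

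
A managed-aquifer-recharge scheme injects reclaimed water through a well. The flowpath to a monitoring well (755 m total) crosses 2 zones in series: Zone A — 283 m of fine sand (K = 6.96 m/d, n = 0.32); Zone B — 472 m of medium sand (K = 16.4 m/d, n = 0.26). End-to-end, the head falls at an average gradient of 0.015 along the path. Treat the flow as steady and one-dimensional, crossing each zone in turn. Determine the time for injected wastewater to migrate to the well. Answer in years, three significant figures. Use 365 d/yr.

3.58 years

Steady 1-D flow in series ⇒ the Darcy flux q is identical in every zone and the zone head losses add (resistances L/K in series).
Σ(L/K) = 283/6.96 + 472/16.4 = 40.66 + 28.78 = 69.44 d
K_eq = L_total / Σ(L/K) = 755 / 69.44 = 10.87 m/d
q = K_eq · i = 10.87 × 0.015 = 0.1631 m/d (same in every zone)
Zone A: v = q/n = 0.1631/0.32 = 0.5096 m/d → t_A = 283/0.5096 = 555.3 d
Zone B: v = q/n = 0.1631/0.26 = 0.6273 m/d → t_B = 472/0.6273 = 752.5 d
Total t = 555.3 + 752.5 = 1308 d
   = 1308 / 365 = 3.58 yr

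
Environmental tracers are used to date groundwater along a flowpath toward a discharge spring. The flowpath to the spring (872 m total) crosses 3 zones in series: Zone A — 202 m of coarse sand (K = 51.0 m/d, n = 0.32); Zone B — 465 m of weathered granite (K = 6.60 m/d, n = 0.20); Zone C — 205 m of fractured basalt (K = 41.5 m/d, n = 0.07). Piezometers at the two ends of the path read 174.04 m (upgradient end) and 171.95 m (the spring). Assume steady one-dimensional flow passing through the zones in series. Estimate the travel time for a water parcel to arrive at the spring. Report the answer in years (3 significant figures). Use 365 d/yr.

17.9 years

Total head drop ΔH = 174.04 − 171.95 = 2.09 m
Continuity: the same q passes through each zone, so ΔH = q·Σ(L_j/K_j) — the zones act as resistances in series.
Σ(L/K) = 202/51.0 + 465/6.60 + 205/41.5 = 3.961 + 70.45 + 4.940 = 79.36 d
q = ΔH / Σ(L/K) = 2.09 / 79.36 = 0.02634 m/d (same in every zone)
Zone A: v = q/n = 0.02634/0.32 = 0.08230 m/d → t_A = 202/0.08230 = 2454 d
Zone B: v = q/n = 0.02634/0.20 = 0.1317 m/d → t_B = 465/0.1317 = 3531 d
Zone C: v = q/n = 0.02634/0.07 = 0.3762 m/d → t_C = 205/0.3762 = 544.9 d
Total t = 2454 + 3531 + 544.9 = 6530 d
   = 6530 / 365 = 17.9 yr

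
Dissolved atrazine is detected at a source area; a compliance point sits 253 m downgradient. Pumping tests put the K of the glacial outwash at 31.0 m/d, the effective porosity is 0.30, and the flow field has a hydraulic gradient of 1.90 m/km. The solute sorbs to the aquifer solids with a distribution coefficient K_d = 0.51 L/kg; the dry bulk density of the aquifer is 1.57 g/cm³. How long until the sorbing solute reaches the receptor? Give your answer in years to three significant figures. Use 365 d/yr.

13.0 years

Specific discharge q = 31.0 × 0.0019 = 0.05890 m/d
v_s = q/n_e = 0.05890/0.30 = 0.1963 m/d
Retardation R = 1 + ρ_b·K_d/n = 1 + 1.57×0.51/0.30 = 3.669
Contaminant velocity v_c = v/R = 0.1963/3.669 = 0.05351 m/d
t = L/v_c = 253/0.05351 = 4728 d
   = 4728/365 = 13.0 yr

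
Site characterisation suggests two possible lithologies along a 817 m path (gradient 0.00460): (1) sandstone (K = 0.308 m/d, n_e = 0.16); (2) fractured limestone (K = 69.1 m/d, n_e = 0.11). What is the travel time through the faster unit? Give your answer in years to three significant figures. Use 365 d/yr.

Unit 1 (sandstone): v = 0.308×0.0046/0.16 = 0.008855 m/d, t = 817/0.008855 = 92260 d
Unit 2 (fractured limestone): v = 69.1×0.0046/0.11 = 2.890 m/d, t = 817/2.890 = 282.7 d
Faster: 282.7 d / 365 = 0.775 yr

0.775 years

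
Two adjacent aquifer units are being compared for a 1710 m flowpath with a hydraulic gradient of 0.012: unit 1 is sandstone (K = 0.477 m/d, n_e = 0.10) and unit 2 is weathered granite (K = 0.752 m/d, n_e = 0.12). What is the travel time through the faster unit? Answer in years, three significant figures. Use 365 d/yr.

Unit 1 (sandstone): v = 0.477×0.012/0.10 = 0.05724 m/d, t = 1710/0.05724 = 29870 d
Unit 2 (weathered granite): v = 0.752×0.012/0.12 = 0.07520 m/d, t = 1710/0.07520 = 22740 d
Faster: 22740 d / 365 = 62.3 yr

62.3 years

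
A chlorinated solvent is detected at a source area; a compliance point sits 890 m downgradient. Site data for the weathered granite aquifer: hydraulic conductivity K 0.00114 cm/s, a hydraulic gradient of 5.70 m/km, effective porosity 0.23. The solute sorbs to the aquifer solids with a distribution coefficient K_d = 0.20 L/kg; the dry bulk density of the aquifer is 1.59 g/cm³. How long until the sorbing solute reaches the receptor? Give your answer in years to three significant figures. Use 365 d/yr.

K = 0.00114 cm/s × 864 = 0.9850 m/d
q = Ki = 0.9850 × 0.0057 = 0.005614 m/d
Average linear velocity = 0.005614 / 0.23 = 0.02441 m/d
Retardation R = 1 + ρ_b·K_d/n = 1 + 1.59×0.20/0.23 = 2.383
Contaminant velocity v_c = v/R = 0.02441/2.383 = 0.01025 m/d
t = L/v_c = 890/0.01025 = 86870 d
   = 86870/365 = 238 yr

238 years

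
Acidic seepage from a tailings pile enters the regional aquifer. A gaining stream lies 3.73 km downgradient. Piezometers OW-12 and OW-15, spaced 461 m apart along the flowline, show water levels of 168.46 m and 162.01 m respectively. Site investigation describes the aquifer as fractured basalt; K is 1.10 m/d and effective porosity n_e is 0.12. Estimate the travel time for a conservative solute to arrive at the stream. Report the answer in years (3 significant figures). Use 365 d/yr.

79.7 years

Hydraulic gradient i = (168.46 − 162.01) / 461 = 6.45 / 461 = 0.01399
q = Ki = 1.10 × 0.01399 = 0.01539 m/d
Seepage velocity v = q / n = 0.01539 / 0.12 = 0.1283 m/d
L = 3.73 km = 3730 m
t = L / v = 3730 / 0.1283 = 29080 d
   = 29080 / 365 = 79.7 yr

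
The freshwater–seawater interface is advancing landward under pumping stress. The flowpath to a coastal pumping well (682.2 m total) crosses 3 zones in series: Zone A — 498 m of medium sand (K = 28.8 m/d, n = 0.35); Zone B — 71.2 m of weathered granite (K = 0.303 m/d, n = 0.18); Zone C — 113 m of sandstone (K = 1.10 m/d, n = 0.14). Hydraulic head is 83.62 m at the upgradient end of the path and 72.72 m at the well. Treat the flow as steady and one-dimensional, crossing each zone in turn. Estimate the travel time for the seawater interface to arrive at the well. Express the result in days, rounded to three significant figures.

Total head drop ΔH = 83.62 − 72.72 = 10.90 m
Continuity: the same q passes through each zone, so ΔH = q·Σ(L_j/K_j) — the zones act as resistances in series.
Σ(L/K) = 498/28.8 + 71.2/0.303 + 113/1.10 = 17.29 + 235.0 + 102.7 = 355.0 d
q = ΔH / Σ(L/K) = 10.90 / 355.0 = 0.03070 m/d (same in every zone)
Zone A: v = q/n = 0.03070/0.35 = 0.08773 m/d → t_A = 498/0.08773 = 5677 d
Zone B: v = q/n = 0.03070/0.18 = 0.1706 m/d → t_B = 71.2/0.1706 = 417.4 d
Zone C: v = q/n = 0.03070/0.14 = 0.2193 m/d → t_C = 113/0.2193 = 515.2 d
Total t = 5677 + 417.4 + 515.2 = 6609 d

6610 days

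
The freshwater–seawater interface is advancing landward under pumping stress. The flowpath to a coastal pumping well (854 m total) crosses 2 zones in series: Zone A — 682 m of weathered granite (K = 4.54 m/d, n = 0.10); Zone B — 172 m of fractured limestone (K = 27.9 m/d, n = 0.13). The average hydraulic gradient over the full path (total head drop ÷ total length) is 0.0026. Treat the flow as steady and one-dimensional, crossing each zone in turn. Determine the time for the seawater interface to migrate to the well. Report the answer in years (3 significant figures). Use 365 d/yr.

Steady 1-D flow in series ⇒ the Darcy flux q is identical in every zone and the zone head losses add (resistances L/K in series).
Σ(L/K) = 682/4.54 + 172/27.9 = 150.2 + 6.165 = 156.4 d
K_eq = L_total / Σ(L/K) = 854 / 156.4 = 5.461 m/d
q = K_eq · i = 5.461 × 0.0026 = 0.01420 m/d (same in every zone)
Zone A: v = q/n = 0.01420/0.10 = 0.1420 m/d → t_A = 682/0.1420 = 4803 d
Zone B: v = q/n = 0.01420/0.13 = 0.1092 m/d → t_B = 172/0.1092 = 1575 d
Total t = 4803 + 1575 = 6378 d
   = 6378 / 365 = 17.5 yr

17.5 years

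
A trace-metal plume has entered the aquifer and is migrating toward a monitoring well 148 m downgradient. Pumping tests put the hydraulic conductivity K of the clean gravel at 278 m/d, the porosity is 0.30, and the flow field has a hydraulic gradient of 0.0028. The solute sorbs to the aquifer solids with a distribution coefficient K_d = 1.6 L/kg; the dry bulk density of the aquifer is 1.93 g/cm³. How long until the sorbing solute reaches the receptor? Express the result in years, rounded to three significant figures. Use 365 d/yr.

Specific discharge q = 278 × 0.0028 = 0.7784 m/d
v = Ki/n = 278·0.0028/0.30 = 2.595 m/d
Retardation R = 1 + ρ_b·K_d/n = 1 + 1.93×1.6/0.30 = 11.29
Contaminant velocity v_c = v/R = 2.595/11.29 = 0.2298 m/d
t = L/v_c = 148/0.2298 = 644.2 d
   = 644.2/365 = 1.76 yr

1.76 years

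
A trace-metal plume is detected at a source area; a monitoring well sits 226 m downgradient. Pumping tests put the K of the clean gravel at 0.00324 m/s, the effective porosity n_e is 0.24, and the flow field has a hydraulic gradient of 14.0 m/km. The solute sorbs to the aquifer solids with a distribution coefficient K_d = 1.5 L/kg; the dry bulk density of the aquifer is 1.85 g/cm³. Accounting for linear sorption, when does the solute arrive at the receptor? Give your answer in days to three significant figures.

K = 0.00324 m/s × 86400 s/d = 279.9 m/d
Darcy flux q = K·i = 279.9 × 0.014 = 3.919 m/d
v_s = q/n_e = 3.919/0.24 = 16.33 m/d
Retardation R = 1 + ρ_b·K_d/n = 1 + 1.85×1.5/0.24 = 12.56
Contaminant velocity v_c = v/R = 16.33/12.56 = 1.300 m/d
t = L/v_c = 226/1.300 = 173.9 d

174 days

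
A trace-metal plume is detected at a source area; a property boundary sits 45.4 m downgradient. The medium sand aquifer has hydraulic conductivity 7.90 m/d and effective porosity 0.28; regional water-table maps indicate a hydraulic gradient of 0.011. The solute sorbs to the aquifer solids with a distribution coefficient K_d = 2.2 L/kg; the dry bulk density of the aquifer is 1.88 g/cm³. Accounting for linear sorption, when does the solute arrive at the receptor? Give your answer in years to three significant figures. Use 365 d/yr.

q = Ki = 7.90 × 0.011 = 0.08690 m/d
Average linear velocity = 0.08690 / 0.28 = 0.3104 m/d
Retardation R = 1 + ρ_b·K_d/n = 1 + 1.88×2.2/0.28 = 15.77
Contaminant velocity v_c = v/R = 0.3104/15.77 = 0.01968 m/d
t = L/v_c = 45.4/0.01968 = 2307 d
   = 2307/365 = 6.32 yr

6.32 years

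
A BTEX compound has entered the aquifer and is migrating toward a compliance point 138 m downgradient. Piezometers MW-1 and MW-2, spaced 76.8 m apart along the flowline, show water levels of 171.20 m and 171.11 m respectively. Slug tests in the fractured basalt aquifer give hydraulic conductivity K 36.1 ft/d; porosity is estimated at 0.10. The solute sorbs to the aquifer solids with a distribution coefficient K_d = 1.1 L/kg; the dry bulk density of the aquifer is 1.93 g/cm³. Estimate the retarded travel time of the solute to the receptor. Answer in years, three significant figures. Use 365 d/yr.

65.2 years

Hydraulic gradient i = (171.20 − 171.11) / 76.8 = 0.09 / 76.8 = 0.001172
K = 36.1 ft/d × 0.3048 = 11.00 m/d
Darcy flux q = K·i = 11.00 × 0.001172 = 0.01289 m/d
v = Ki/n = 11.00·0.001172/0.10 = 0.1289 m/d
Retardation R = 1 + ρ_b·K_d/n = 1 + 1.93×1.1/0.10 = 22.23
Contaminant velocity v_c = v/R = 0.1289/22.23 = 0.005800 m/d
t = L/v_c = 138/0.005800 = 23790 d
   = 23790/365 = 65.2 yr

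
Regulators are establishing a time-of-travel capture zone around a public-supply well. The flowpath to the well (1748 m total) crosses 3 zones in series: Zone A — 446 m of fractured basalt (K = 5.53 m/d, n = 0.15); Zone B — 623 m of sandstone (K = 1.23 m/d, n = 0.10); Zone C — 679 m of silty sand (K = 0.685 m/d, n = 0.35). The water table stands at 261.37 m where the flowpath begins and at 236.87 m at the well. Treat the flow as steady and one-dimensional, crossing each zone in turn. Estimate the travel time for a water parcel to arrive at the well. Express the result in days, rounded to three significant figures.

23600 days

Total head drop ΔH = 261.37 − 236.87 = 24.50 m
Steady 1-D flow in series ⇒ the Darcy flux q is identical in every zone and the zone head losses add (resistances L/K in series).
Σ(L/K) = 446/5.53 + 623/1.23 + 679/0.685 = 80.65 + 506.5 + 991.2 = 1578 d
q = ΔH / Σ(L/K) = 24.50 / 1578 = 0.01552 m/d (same in every zone)
Zone A: v = q/n = 0.01552/0.15 = 0.1035 m/d → t_A = 446/0.1035 = 4310 d
Zone B: v = q/n = 0.01552/0.10 = 0.1552 m/d → t_B = 623/0.1552 = 4014 d
Zone C: v = q/n = 0.01552/0.35 = 0.04435 m/d → t_C = 679/0.04435 = 15310 d
Total t = 4310 + 4014 + 15310 = 23630 d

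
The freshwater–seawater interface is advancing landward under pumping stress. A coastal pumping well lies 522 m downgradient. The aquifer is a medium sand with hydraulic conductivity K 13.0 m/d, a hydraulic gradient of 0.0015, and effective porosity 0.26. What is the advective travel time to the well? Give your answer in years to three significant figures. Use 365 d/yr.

19.1 years

Darcy flux q = K·i = 13.0 × 0.0015 = 0.01950 m/d
Seepage velocity v = q / n = 0.01950 / 0.26 = 0.07500 m/d
t = L / v = 522 / 0.07500 = 6960 d
   = 6960 / 365 = 19.1 yr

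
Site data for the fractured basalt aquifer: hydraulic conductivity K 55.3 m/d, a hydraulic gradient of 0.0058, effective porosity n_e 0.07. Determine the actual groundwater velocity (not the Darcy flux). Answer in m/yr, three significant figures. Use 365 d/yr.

Darcy flux q = K·i = 55.3 × 0.0058 = 0.3207 m/d
v_s = q/n_e = 0.3207/0.07 = 4.582 m/d
   = 4.582 × 365 = 1670 m/yr

1670 m/yr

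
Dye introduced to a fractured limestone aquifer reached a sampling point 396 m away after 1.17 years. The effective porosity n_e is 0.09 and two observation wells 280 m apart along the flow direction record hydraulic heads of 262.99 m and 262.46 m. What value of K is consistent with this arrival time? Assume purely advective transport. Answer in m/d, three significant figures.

Hydraulic gradient i = (262.99 − 262.46) / 280 = 0.53 / 280 = 0.001893
t = 1.17 years = 427.0 d
v = L / t = 396 / 427.0 = 0.9273 m/d
K = v · n / i = 0.9273 × 0.09 / 0.001893 = 44.1 m/d

44.1 m/d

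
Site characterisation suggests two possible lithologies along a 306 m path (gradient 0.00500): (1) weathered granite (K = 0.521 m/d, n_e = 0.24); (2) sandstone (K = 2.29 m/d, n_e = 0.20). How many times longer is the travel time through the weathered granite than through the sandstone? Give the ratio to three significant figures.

5.27

Unit 1 (weathered granite): v = 0.521×0.0050/0.24 = 0.01085 m/d, t = 306/0.01085 = 28190 d
Unit 2 (sandstone): v = 2.29×0.0050/0.20 = 0.05725 m/d, t = 306/0.05725 = 5345 d
t(weathered granite) / t(sandstone) = 28190/5345 = 5.27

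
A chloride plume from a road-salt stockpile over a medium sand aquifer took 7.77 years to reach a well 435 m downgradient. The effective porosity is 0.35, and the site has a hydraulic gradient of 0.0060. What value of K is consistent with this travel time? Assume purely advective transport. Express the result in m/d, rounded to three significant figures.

8.95 m/d

t = 7.77 years = 2836 d
v = L / t = 435 / 2836 = 0.1534 m/d
K = v · n / i = 0.1534 × 0.35 / 0.0060 = 8.95 m/d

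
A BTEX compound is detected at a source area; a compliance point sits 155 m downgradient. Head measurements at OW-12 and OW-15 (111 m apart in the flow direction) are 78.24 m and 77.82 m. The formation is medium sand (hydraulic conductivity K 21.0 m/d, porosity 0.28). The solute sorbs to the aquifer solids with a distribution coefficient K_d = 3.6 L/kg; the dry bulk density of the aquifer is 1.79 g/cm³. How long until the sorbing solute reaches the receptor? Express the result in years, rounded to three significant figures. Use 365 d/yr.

Hydraulic gradient i = (78.24 − 77.82) / 111 = 0.42 / 111 = 0.003784
Specific discharge q = 21.0 × 0.003784 = 0.07946 m/d
Average linear velocity = 0.07946 / 0.28 = 0.2838 m/d
Retardation R = 1 + ρ_b·K_d/n = 1 + 1.79×3.6/0.28 = 24.01
Contaminant velocity v_c = v/R = 0.2838/24.01 = 0.01182 m/d
t = L/v_c = 155/0.01182 = 13120 d
   = 13120/365 = 35.9 yr

35.9 years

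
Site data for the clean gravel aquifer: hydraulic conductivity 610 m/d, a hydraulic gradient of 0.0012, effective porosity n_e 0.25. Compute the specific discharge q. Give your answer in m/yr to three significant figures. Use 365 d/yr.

267 m/yr

Specific discharge q = 610 × 0.0012 = 0.7320 m/d
   = 0.7320 × 365 = 267 m/yr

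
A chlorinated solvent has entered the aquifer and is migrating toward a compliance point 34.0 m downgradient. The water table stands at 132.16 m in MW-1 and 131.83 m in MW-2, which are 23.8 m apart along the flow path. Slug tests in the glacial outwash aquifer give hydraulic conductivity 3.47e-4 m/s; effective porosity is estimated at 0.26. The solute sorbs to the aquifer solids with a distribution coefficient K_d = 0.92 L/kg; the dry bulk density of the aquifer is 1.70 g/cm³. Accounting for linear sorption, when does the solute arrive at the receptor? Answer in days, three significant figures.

149 days

Hydraulic gradient i = (132.16 − 131.83) / 23.8 = 0.33 / 23.8 = 0.01387
K = 3.47e-4 m/s × 86400 s/d = 29.98 m/d
Darcy flux q = K·i = 29.98 × 0.01387 = 0.4157 m/d
v_s = q/n_e = 0.4157/0.26 = 1.599 m/d
Retardation R = 1 + ρ_b·K_d/n = 1 + 1.70×0.92/0.26 = 7.015
Contaminant velocity v_c = v/R = 1.599/7.015 = 0.2279 m/d
t = L/v_c = 34.0/0.2279 = 149.2 d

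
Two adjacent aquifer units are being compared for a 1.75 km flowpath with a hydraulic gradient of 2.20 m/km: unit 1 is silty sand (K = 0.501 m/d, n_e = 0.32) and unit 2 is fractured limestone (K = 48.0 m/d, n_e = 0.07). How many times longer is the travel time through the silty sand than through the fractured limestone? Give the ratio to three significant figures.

Unit 1 (silty sand): v = 0.501×0.0022/0.32 = 0.003444 m/d, t = 1750/0.003444 = 508100 d
Unit 2 (fractured limestone): v = 48.0×0.0022/0.07 = 1.509 m/d, t = 1750/1.509 = 1160 d
t(silty sand) / t(fractured limestone) = 508100/1160 = 438

438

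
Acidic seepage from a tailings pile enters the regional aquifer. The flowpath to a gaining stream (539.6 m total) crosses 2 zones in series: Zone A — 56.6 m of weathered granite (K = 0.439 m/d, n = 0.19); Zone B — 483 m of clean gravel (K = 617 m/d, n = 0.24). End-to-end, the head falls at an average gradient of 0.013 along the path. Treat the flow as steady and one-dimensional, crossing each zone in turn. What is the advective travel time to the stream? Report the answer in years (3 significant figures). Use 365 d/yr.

6.42 years

For zones in series the flux q is common to all zones; the equivalent conductivity is the harmonic (thickness-weighted) mean, K_eq = L_total / Σ(L_j/K_j).
Σ(L/K) = 56.6/0.439 + 483/617 = 128.9 + 0.7828 = 129.7 d
K_eq = L_total / Σ(L/K) = 539.6 / 129.7 = 4.160 m/d
q = K_eq · i = 4.160 × 0.013 = 0.05408 m/d (same in every zone)
Zone A: v = q/n = 0.05408/0.19 = 0.2846 m/d → t_A = 56.6/0.2846 = 198.9 d
Zone B: v = q/n = 0.05408/0.24 = 0.2253 m/d → t_B = 483/0.2253 = 2144 d
Total t = 198.9 + 2144 = 2342 d
   = 2342 / 365 = 6.42 yr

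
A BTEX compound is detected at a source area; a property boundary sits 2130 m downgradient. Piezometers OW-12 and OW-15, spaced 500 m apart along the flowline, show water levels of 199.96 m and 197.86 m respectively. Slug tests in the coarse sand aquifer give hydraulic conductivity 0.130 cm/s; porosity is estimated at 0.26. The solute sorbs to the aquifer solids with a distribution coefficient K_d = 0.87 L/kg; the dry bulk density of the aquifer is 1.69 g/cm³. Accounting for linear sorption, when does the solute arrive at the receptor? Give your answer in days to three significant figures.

7810 days

Hydraulic gradient i = (199.96 − 197.86) / 500 = 2.10 / 500 = 0.004200
K = 0.130 cm/s × 864 = 112.3 m/d
Darcy flux q = K·i = 112.3 × 0.004200 = 0.4717 m/d
Average linear velocity = 0.4717 / 0.26 = 1.814 m/d
Retardation R = 1 + ρ_b·K_d/n = 1 + 1.69×0.87/0.26 = 6.655
Contaminant velocity v_c = v/R = 1.814/6.655 = 0.2726 m/d
t = L/v_c = 2130/0.2726 = 7813 d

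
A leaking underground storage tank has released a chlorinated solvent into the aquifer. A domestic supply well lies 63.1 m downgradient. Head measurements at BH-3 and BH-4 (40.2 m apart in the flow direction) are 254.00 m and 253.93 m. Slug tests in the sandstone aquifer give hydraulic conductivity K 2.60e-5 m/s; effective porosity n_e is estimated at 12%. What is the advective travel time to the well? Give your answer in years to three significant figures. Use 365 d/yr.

Hydraulic gradient i = (254.00 − 253.93) / 40.2 = 0.07 / 40.2 = 0.001741
K = 2.60e-5 m/s × 86400 s/d = 2.246 m/d
Specific discharge q = 2.246 × 0.001741 = 0.003912 m/d
v_s = q/n_e = 0.003912/0.12 = 0.03260 m/d
t = L / v = 63.1 / 0.03260 = 1936 d
   = 1936 / 365 = 5.30 yr

5.30 years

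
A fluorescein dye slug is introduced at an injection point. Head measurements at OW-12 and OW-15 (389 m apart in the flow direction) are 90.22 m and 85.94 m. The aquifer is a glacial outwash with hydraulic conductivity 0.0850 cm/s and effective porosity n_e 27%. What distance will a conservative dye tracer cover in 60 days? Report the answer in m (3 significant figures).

Hydraulic gradient i = (90.22 − 85.94) / 389 = 4.28 / 389 = 0.01100
K = 0.0850 cm/s × 864 = 73.44 m/d
Specific discharge q = 73.44 × 0.01100 = 0.8080 m/d
v = Ki/n = 73.44·0.01100/0.27 = 2.993 m/d
L = v × T = 2.993 × 60 = 179.6 m

180 m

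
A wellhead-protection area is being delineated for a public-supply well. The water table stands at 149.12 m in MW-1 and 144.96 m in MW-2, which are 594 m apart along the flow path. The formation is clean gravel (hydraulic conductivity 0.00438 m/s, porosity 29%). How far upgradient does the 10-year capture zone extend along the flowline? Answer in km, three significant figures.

Hydraulic gradient i = (149.12 − 144.96) / 594 = 4.16 / 594 = 0.007003
K = 0.00438 m/s × 86400 s/d = 378.4 m/d
Darcy flux q = K·i = 378.4 × 0.007003 = 2.650 m/d
v_s = q/n_e = 2.650/0.29 = 9.139 m/d
T = 10 yr × 365 = 3650 d
L = v × T = 9.139 × 3650 = 33360 m
   = 33.4 km

33.4 km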